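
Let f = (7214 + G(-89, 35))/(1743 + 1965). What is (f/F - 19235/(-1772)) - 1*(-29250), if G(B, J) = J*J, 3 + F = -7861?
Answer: 125994825398201/4305917472 ≈ 29261.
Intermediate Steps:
F = -7864 (F = -3 - 7861 = -7864)
G(B, J) = J²
f = 2813/1236 (f = (7214 + 35²)/(1743 + 1965) = (7214 + 1225)/3708 = 8439*(1/3708) = 2813/1236 ≈ 2.2759)
(f/F - 19235/(-1772)) - 1*(-29250) = ((2813/1236)/(-7864) - 19235/(-1772)) - 1*(-29250) = ((2813/1236)*(-1/7864) - 19235*(-1/1772)) + 29250 = (-2813/9719904 + 19235/1772) + 29250 = 46739342201/4305917472 + 29250 = 125994825398201/4305917472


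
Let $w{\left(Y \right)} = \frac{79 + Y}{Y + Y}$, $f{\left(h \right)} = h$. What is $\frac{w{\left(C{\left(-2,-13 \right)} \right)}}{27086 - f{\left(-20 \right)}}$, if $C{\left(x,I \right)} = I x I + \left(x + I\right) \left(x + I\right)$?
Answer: $\frac{17}{3062978} \approx 5.5502 \cdot 10^{-6}$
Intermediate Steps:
$C{\left(x,I \right)} = \left(I + x\right)^{2} + x I^{2}$ ($C{\left(x,I \right)} = x I^{2} + \left(I + x\right) \left(I + x\right) = x I^{2} + \left(I + x\right)^{2} = \left(I + x\right)^{2} + x I^{2}$)
$w{\left(Y \right)} = \frac{79 + Y}{2 Y}$
$\frac{w{\left(C{\left(-2,-13 \right)} \right)}}{27086 - f{\left(-20 \right)}} = \frac{\frac{1}{2} \frac{1}{\left(-13 - 2\right)^{2} - 2 \left(-13\right)^{2}} \left(79 + \left(\left(-13 - 2\right)^{2} - 2 \left(-13\right)^{2}\right)\right)}{27086 - -20} = \frac{\frac{1}{2} \frac{1}{\left(-15\right)^{2} - 338} \left(79 + \left(\left(-15\right)^{2} - 338\right)\right)}{27086 + 20} = \frac{\frac{1}{2} \frac{1}{225 - 338} \left(79 + \left(225 - 338\right)\right)}{27106} = \frac{79 - 113}{2 \left(-113\right)} \frac{1}{27106} = \frac{1}{2} \left(- \frac{1}{113}\right) \left(-34\right) \frac{1}{27106} = \frac{17}{113} \cdot \frac{1}{27106} = \frac{17}{3062978}$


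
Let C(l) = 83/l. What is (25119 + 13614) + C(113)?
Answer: 4376912/113 ≈ 38734.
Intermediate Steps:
(25119 + 13614) + C(113) = (25119 + 13614) + 83/113 = 38733 + 83*(1/113) = 38733 + 83/113 = 4376912/113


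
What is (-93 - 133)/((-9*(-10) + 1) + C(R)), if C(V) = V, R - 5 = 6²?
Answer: -113/66 ≈ -1.7121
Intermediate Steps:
R = 41 (R = 5 + 6² = 5 + 36 = 41)
(-93 - 133)/((-9*(-10) + 1) + C(R)) = (-93 - 133)/((-9*(-10) + 1) + 41) = -226/((90 + 1) + 41) = -226/(91 + 41) = -226/132 = -226*1/132 = -113/66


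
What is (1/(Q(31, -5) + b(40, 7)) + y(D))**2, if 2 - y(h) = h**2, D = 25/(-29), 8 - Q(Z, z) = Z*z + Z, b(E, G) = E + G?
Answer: 36116721936/22661990521 ≈ 1.5937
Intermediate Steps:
Q(Z, z) = 8 - Z - Z*z (Q(Z, z) = 8 - (Z*z + Z) = 8 - (Z + Z*z) = 8 + (-Z - Z*z) = 8 - Z - Z*z)
D = -25/29 (D = 25*(-1/29) = -25/29 ≈ -0.86207)
y(h) = 2 - h**2
(1/(Q(31, -5) + b(40, 7)) + y(D))**2 = (1/((8 - 1*31 - 1*31*(-5)) + (40 + 7)) + (2 - (-25/29)**2))**2 = (1/((8 - 31 + 155) + 47) + (2 - 1*625/841))**2 = (1/(132 + 47) + (2 - 625/841))**2 = (1/179 + 1057/841)**2 = (190044/150539)**2 = 36116721936/22661990521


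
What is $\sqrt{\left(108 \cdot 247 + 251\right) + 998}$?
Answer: $5 \sqrt{1117} \approx 167.11$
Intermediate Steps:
$\sqrt{\left(108 \cdot 247 + 251\right) + 998} = \sqrt{\left(26676 + 251\right) + 998} = \sqrt{26927 + 998} = \sqrt{27925} = 5 \sqrt{1117}$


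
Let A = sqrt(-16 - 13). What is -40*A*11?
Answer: -440*I*sqrt(29) ≈ -2369.5*I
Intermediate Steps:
A = I*sqrt(29) (A = sqrt(-29) = I*sqrt(29) ≈ 5.3852*I)
-40*A*11 = -40*I*sqrt(29)*11 = -440*I*sqrt(29)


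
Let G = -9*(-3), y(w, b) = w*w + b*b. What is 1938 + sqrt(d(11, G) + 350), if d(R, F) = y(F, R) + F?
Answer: 1938 + sqrt(1227) ≈ 1973.0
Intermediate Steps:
y(w, b) = b**2 + w**2 (y(w, b) = w**2 + b**2 = b**2 + w**2)
G = 27
d(R, F) = F + F**2 + R**2 (d(R, F) = (R**2 + F**2) + F = (F**2 + R**2) + F = F + F**2 + R**2)
1938 + sqrt(d(11, G) + 350) = 1938 + sqrt((27 + 27**2 + 11**2) + 350) = 1938 + sqrt((27 + 729 + 121) + 350) = 1938 + sqrt(877 + 350) = 1938 + sqrt(1227)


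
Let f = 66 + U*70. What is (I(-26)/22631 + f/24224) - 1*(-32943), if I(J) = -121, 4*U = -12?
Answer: 1128736625089/34263334 ≈ 32943.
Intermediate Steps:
U = -3 (U = (¼)*(-12) = -3)
f = -144 (f = 66 - 3*70 = 66 - 210 = -144)
(I(-26)/22631 + f/24224) - 1*(-32943) = (-121/22631 - 144/24224) - 1*(-32943) = (-121*1/22631 - 144*1/24224) + 32943 = (-121/22631 - 9/1514) + 32943 = -386873/34263334 + 32943 = 1128736625089/34263334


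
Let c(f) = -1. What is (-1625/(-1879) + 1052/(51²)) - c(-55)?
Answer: 11090612/4887279 ≈ 2.2693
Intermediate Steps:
(-1625/(-1879) + 1052/(51²)) - c(-55) = (-1625/(-1879) + 1052/(51²)) - 1*(-1) = (-1625*(-1/1879) + 1052/2601) + 1 = (1625/1879 + 1052*(1/2601)) + 1 = (1625/1879 + 1052/2601) + 1 = 6203333/4887279 + 1 = 11090612/4887279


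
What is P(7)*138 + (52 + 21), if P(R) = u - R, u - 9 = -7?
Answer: -617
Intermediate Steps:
u = 2 (u = 9 - 7 = 2)
P(R) = 2 - R
P(7)*138 + (52 + 21) = (2 - 1*7)*138 + (52 + 21) = (2 - 7)*138 + 73 = -5*138 + 73 = -690 + 73 = -617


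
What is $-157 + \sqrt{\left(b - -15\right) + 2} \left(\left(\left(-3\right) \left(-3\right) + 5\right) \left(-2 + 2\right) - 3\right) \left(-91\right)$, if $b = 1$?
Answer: $-157 + 819 \sqrt{2} \approx 1001.2$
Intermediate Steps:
$-157 + \sqrt{\left(b - -15\right) + 2} \left(\left(\left(-3\right) \left(-3\right) + 5\right) \left(-2 + 2\right) - 3\right) \left(-91\right) = -157 + \sqrt{\left(1 - -15\right) + 2} \left(\left(\left(-3\right) \left(-3\right) + 5\right) \left(-2 + 2\right) - 3\right) \left(-91\right) = -157 + \sqrt{\left(1 + 15\right) + 2} \left(\left(9 + 5\right) 0 - 3\right) \left(-91\right) = -157 + \sqrt{16 + 2} \left(14 \cdot 0 - 3\right) \left(-91\right) = -157 + \sqrt{18} \left(0 - 3\right) \left(-91\right) = -157 + 3 \sqrt{2} \left(-3\right) \left(-91\right) = -157 + - 9 \sqrt{2} \left(-91\right) = -157 + 819 \sqrt{2}$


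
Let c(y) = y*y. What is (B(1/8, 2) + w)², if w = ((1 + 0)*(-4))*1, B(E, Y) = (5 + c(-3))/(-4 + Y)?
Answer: 121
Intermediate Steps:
c(y) = y²
B(E, Y) = 14/(-4 + Y) (B(E, Y) = (5 + (-3)²)/(-4 + Y) = (5 + 9)/(-4 + Y) = 14/(-4 + Y))
w = -4 (w = (1*(-4))*1 = -4*1 = -4)
(B(1/8, 2) + w)² = (14/(-4 + 2) - 4)² = (14/(-2) - 4)² = (14*(-½) - 4)² = (-7 - 4)² = (-11)² = 121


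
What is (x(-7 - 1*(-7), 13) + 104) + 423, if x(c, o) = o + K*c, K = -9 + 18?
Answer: 540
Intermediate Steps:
K = 9
x(c, o) = o + 9*c
(x(-7 - 1*(-7), 13) + 104) + 423 = ((13 + 9*(-7 - 1*(-7))) + 104) + 423 = ((13 + 9*(-7 + 7)) + 104) + 423 = ((13 + 9*0) + 104) + 423 = ((13 + 0) + 104) + 423 = (13 + 104) + 423 = 117 + 423 = 540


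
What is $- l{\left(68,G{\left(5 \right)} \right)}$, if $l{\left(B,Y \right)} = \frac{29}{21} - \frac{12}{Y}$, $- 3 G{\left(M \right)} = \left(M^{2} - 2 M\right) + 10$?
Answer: $- \frac{1481}{525} \approx -2.821$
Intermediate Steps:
$G{\left(M \right)} = - \frac{10}{3} - \frac{M^{2}}{3} + \frac{2 M}{3}$ ($G{\left(M \right)} = - \frac{\left(M^{2} - 2 M\right) + 10}{3} = - \frac{10 + M^{2} - 2 M}{3} = - \frac{10}{3} - \frac{M^{2}}{3} + \frac{2 M}{3}$)
$l{\left(B,Y \right)} = \frac{29}{21} - \frac{12}{Y}$ ($l{\left(B,Y \right)} = 29 \cdot \frac{1}{21} - \frac{12}{Y} = \frac{29}{21} - \frac{12}{Y}$)
$- l{\left(68,G{\left(5 \right)} \right)} = - (\frac{29}{21} - \frac{12}{- \frac{10}{3} - \frac{5^{2}}{3} + \frac{2}{3} \cdot 5}) = - (\frac{29}{21} - \frac{12}{- \frac{10}{3} - \frac{25}{3} + \frac{10}{3}}) = - (\frac{29}{21} - \frac{12}{- \frac{25}{3}}) = - (\frac{29}{21} - - \frac{36}{25}) = - (\frac{29}{21} + \frac{36}{25}) = \left(-1\right) \frac{1481}{525} = - \frac{1481}{525}$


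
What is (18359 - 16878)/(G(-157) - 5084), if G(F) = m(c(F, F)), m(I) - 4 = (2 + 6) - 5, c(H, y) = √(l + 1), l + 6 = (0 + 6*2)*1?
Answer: -1481/5077 ≈ -0.29171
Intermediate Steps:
l = 6 (l = -6 + (0 + 6*2)*1 = -6 + (0 + 12)*1 = -6 + 12*1 = -6 + 12 = 6)
c(H, y) = √7 (c(H, y) = √(6 + 1) = √7)
m(I) = 7 (m(I) = 4 + ((2 + 6) - 5) = 4 + (8 - 5) = 4 + 3 = 7)
G(F) = 7
(18359 - 16878)/(G(-157) - 5084) = (18359 - 16878)/(7 - 5084) = 1481/(-5077) = 1481*(-1/5077) = -1481/5077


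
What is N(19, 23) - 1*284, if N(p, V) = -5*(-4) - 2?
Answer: -266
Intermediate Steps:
N(p, V) = 18 (N(p, V) = 20 - 2 = 18)
N(19, 23) - 1*284 = 18 - 1*284 = 18 - 284 = -266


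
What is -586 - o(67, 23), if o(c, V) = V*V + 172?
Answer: -1287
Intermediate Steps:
o(c, V) = 172 + V² (o(c, V) = V² + 172 = 172 + V²)
-586 - o(67, 23) = -586 - (172 + 23²) = -586 - (172 + 529) = -586 - 1*701 = -586 - 701 = -1287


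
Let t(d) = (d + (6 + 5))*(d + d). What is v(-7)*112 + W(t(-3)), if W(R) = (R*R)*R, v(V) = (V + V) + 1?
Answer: -112048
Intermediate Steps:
v(V) = 1 + 2*V (v(V) = 2*V + 1 = 1 + 2*V)
t(d) = 2*d*(11 + d) (t(d) = (d + 11)*(2*d) = (11 + d)*(2*d) = 2*d*(11 + d))
W(R) = R**3 (W(R) = R**2*R = R**3)
v(-7)*112 + W(t(-3)) = (1 + 2*(-7))*112 + (2*(-3)*(11 - 3))**3 = (1 - 14)*112 + (2*(-3)*8)**3 = -13*112 + (-48)**3 = -1456 - 110592 = -112048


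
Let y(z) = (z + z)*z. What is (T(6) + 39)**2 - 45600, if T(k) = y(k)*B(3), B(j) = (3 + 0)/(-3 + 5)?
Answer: -23991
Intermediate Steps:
y(z) = 2*z**2 (y(z) = (2*z)*z = 2*z**2)
B(j) = 3/2
T(k) = 3*k**2 (T(k) = (2*k**2)*(3/2) = 3*k**2)
(T(6) + 39)**2 - 45600 = (3*6**2 + 39)**2 - 45600 = (3*36 + 39)**2 - 45600 = (108 + 39)**2 - 45600 = 147**2 - 45600 = 21609 - 45600 = -23991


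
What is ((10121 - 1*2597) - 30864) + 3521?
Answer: -19819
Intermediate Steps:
((10121 - 1*2597) - 30864) + 3521 = ((10121 - 2597) - 30864) + 3521 = (7524 - 30864) + 3521 = -23340 + 3521 = -19819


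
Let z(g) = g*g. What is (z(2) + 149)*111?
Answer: 16983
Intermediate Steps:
z(g) = g²
(z(2) + 149)*111 = (2² + 149)*111 = (4 + 149)*111 = 153*111 = 16983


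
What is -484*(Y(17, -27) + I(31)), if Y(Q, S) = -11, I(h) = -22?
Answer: 15972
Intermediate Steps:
-484*(Y(17, -27) + I(31)) = -484*(-11 - 22) = -484*(-33) = 15972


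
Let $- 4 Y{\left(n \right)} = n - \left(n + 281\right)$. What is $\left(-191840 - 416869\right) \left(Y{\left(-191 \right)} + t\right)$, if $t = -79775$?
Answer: $\frac{194067994671}{4} \approx 4.8517 \cdot 10^{10}$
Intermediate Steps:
$Y{\left(n \right)} = \frac{281}{4}$ ($Y{\left(n \right)} = - \frac{n - \left(n + 281\right)}{4} = - \frac{n - \left(281 + n\right)}{4} = \left(- \frac{1}{4}\right) \left(-281\right) = \frac{281}{4}$)
$\left(-191840 - 416869\right) \left(Y{\left(-191 \right)} + t\right) = \left(-191840 - 416869\right) \left(\frac{281}{4} - 79775\right) = \left(-608709\right) \left(- \frac{318819}{4}\right) = \frac{194067994671}{4}$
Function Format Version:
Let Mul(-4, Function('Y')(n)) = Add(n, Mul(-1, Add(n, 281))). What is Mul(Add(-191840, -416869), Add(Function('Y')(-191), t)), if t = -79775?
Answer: Rational(194067994671, 4) ≈ 4.8517e+10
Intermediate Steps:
Function('Y')(n) = Rational(281, 4) (Function('Y')(n) = Mul(Rational(-1, 4), Add(n, Mul(-1, Add(n, 281)))) = Mul(Rational(-1, 4), Add(n, Mul(-1, Add(281, n)))) = Mul(Rational(-1, 4), Add(n, Add(-281, Mul(-1, n)))) = Mul(Rational(-1, 4), -281) = Rational(281, 4))
Mul(Add(-191840, -416869), Add(Function('Y')(-191), t)) = Mul(Add(-191840, -416869), Add(Rational(281, 4), -79775)) = Mul(-608709, Rational(-318819, 4)) = Rational(194067994671, 4)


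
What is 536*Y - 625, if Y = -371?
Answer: -199481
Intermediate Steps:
536*Y - 625 = 536*(-371) - 625 = -198856 - 625 = -199481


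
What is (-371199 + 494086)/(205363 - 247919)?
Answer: -122887/42556 ≈ -2.8877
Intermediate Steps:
(-371199 + 494086)/(205363 - 247919) = 122887/(-42556) = 122887*(-1/42556) = -122887/42556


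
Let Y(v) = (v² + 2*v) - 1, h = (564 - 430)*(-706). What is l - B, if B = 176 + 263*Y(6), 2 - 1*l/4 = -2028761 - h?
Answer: 7724099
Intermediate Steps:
h = -94604 (h = 134*(-706) = -94604)
Y(v) = -1 + v² + 2*v
l = 7736636 (l = 8 - 4*(-2028761 - 1*(-94604)) = 8 - 4*(-2028761 + 94604) = 8 - 4*(-1934157) = 8 + 7736628 = 7736636)
B = 12537 (B = 176 + 263*(-1 + 6² + 2*6) = 176 + 263*(-1 + 36 + 12) = 176 + 263*47 = 176 + 12361 = 12537)
l - B = 7736636 - 1*12537 = 7736636 - 12537 = 7724099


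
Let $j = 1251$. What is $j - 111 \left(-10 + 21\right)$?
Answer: $30$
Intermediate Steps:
$j - 111 \left(-10 + 21\right) = 1251 - 111 \left(-10 + 21\right) = 1251 - 111 \cdot 11 = 1251 - 1221 = 30$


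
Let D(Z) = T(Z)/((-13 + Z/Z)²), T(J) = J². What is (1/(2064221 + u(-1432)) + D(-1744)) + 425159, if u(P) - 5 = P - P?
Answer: 8291019463111/18578034 ≈ 4.4628e+5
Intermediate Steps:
u(P) = 5 (u(P) = 5 + (P - P) = 5 + 0 = 5)
D(Z) = Z²/144 (D(Z) = Z²/((-13 + Z/Z)²) = Z²/((-13 + 1)²) = Z²/((-12)²) = Z²/144)
(1/(2064221 + u(-1432)) + D(-1744)) + 425159 = (1/(2064221 + 5) + (1/144)*(-1744)²) + 425159 = (1/2064226 + (1/144)*3041536) + 425159 = (1/2064226 + 190096/9) + 425159 = 392401105705/18578034 + 425159 = 8291019463111/18578034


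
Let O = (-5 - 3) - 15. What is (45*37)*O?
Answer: -38295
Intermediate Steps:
O = -23 (O = -8 - 15 = -23)
(45*37)*O = (45*37)*(-23) = 1665*(-23) = -38295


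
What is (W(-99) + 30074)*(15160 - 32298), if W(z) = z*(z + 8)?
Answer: -669804454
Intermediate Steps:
W(z) = z*(8 + z)
(W(-99) + 30074)*(15160 - 32298) = (-99*(8 - 99) + 30074)*(15160 - 32298) = (-99*(-91) + 30074)*(-17138) = (9009 + 30074)*(-17138) = 39083*(-17138) = -669804454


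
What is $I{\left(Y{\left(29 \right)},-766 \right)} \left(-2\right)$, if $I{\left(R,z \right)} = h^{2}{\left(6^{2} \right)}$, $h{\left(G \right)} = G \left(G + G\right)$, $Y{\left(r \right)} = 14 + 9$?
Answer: $-13436928$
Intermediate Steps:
$Y{\left(r \right)} = 23$
$h{\left(G \right)} = 2 G^{2}$ ($h{\left(G \right)} = G 2 G = 2 G^{2}$)
$I{\left(R,z \right)} = 6718464$ ($I{\left(R,z \right)} = \left(2 \left(6^{2}\right)^{2}\right)^{2} = \left(2 \cdot 36^{2}\right)^{2} = \left(2 \cdot 1296\right)^{2} = 2592^{2} = 6718464$)
$I{\left(Y{\left(29 \right)},-766 \right)} \left(-2\right) = 6718464 \left(-2\right) = -13436928$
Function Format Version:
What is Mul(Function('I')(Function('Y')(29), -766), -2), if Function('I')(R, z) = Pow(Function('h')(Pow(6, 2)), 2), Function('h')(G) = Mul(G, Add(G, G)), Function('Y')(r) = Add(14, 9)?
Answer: -13436928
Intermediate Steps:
Function('Y')(r) = 23
Function('h')(G) = Mul(2, Pow(G, 2)) (Function('h')(G) = Mul(G, Mul(2, G)) = Mul(2, Pow(G, 2)))
Function('I')(R, z) = 6718464 (Function('I')(R, z) = Pow(Mul(2, Pow(Pow(6, 2), 2)), 2) = Pow(Mul(2, Pow(36, 2)), 2) = Pow(Mul(2, 1296), 2) = Pow(2592, 2) = 6718464)
Mul(Function('I')(Function('Y')(29), -766), -2) = Mul(6718464, -2) = -13436928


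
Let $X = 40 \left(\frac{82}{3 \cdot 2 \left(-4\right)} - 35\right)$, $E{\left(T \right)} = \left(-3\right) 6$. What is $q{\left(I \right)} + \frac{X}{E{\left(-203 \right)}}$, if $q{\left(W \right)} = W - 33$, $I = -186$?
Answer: $- \frac{3608}{27} \approx -133.63$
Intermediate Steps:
$q{\left(W \right)} = -33 + W$
$E{\left(T \right)} = -18$
$X = - \frac{4610}{3}$ ($X = 40 \left(\frac{82}{6 \left(-4\right)} - 35\right) = 40 \left(\frac{82}{-24} - 35\right) = 40 \left(82 \left(- \frac{1}{24}\right) - 35\right) = 40 \left(- \frac{41}{12} - 35\right) = 40 \left(- \frac{461}{12}\right) = - \frac{4610}{3} \approx -1536.7$)
$q{\left(I \right)} + \frac{X}{E{\left(-203 \right)}} = \left(-33 - 186\right) - \frac{4610}{3 \left(-18\right)} = -219 - - \frac{2305}{27} = -219 + \frac{2305}{27} = - \frac{3608}{27}$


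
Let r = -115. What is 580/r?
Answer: -116/23 ≈ -5.0435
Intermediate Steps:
580/r = 580/(-115) = 580*(-1/115) = -116/23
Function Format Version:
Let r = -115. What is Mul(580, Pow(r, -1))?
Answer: Rational(-116, 23) ≈ -5.0435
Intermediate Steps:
Mul(580, Pow(r, -1)) = Mul(580, Pow(-115, -1)) = Mul(580, Rational(-1, 115)) = Rational(-116, 23)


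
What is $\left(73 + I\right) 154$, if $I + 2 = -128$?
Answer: $-8778$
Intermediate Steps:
$I = -130$ ($I = -2 - 128 = -130$)
$\left(73 + I\right) 154 = \left(73 - 130\right) 154 = \left(-57\right) 154 = -8778$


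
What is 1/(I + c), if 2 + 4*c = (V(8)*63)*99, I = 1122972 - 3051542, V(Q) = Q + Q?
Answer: -2/3807245 ≈ -5.2531e-7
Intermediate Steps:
V(Q) = 2*Q
I = -1928570
c = 49895/2 (c = -½ + (((2*8)*63)*99)/4 = -½ + ((16*63)*99)/4 = -½ + (1008*99)/4 = -½ + (¼)*99792 = -½ + 24948 = 49895/2 ≈ 24948.)
1/(I + c) = 1/(-1928570 + 49895/2) = 1/(-3807245/2) = -2/3807245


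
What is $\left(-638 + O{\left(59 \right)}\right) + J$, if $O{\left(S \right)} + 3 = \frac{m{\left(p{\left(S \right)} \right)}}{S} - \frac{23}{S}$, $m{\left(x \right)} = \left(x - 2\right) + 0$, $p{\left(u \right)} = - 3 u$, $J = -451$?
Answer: $- \frac{64630}{59} \approx -1095.4$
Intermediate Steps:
$m{\left(x \right)} = -2 + x$ ($m{\left(x \right)} = \left(-2 + x\right) + 0 = -2 + x$)
$O{\left(S \right)} = -3 - \frac{23}{S} + \frac{-2 - 3 S}{S}$ ($O{\left(S \right)} = -3 + \left(\frac{-2 - 3 S}{S} - \frac{23}{S}\right) = -3 + \left(- \frac{23}{S} + \frac{-2 - 3 S}{S}\right) = -3 - \frac{23}{S} + \frac{-2 - 3 S}{S}$)
$\left(-638 + O{\left(59 \right)}\right) + J = \left(-638 - \left(6 + \frac{25}{59}\right)\right) - 451 = \left(-638 - \frac{379}{59}\right) - 451 = - \frac{38021}{59} - 451 = - \frac{64630}{59}$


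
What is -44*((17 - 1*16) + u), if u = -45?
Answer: 1936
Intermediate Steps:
-44*((17 - 1*16) + u) = -44*((17 - 1*16) - 45) = -44*((17 - 16) - 45) = -44*(1 - 45) = -44*(-44) = 1936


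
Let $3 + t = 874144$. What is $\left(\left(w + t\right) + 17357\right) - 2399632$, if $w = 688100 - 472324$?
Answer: $-1292358$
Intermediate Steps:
$t = 874141$ ($t = -3 + 874144 = 874141$)
$w = 215776$
$\left(\left(w + t\right) + 17357\right) - 2399632 = \left(\left(215776 + 874141\right) + 17357\right) - 2399632 = \left(1089917 + 17357\right) - 2399632 = 1107274 - 2399632 = -1292358$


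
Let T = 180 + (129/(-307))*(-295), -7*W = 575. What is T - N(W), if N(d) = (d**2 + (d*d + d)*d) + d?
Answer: 56983208645/105301 ≈ 5.4115e+5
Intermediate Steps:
W = -575/7 (W = -1/7*575 = -575/7 ≈ -82.143)
T = 93315/307 (T = 180 + (129*(-1/307))*(-295) = 180 - 129/307*(-295) = 180 + 38055/307 = 93315/307 ≈ 303.96)
N(d) = d + d**2 + d*(d + d**2) (N(d) = (d**2 + (d**2 + d)*d) + d = (d**2 + (d + d**2)*d) + d = (d**2 + d*(d + d**2)) + d = d + d**2 + d*(d + d**2))
T - N(W) = 93315/307 - (-575)*(1 + (-575/7)**2 + 2*(-575/7))/7 = 93315/307 - (-575)*(1 + 330625/49 - 1150/7)/7 = 93315/307 - (-575)*322624/(7*49) = 93315/307 - 1*(-185508800/343) = 93315/307 + 185508800/343 = 56983208645/105301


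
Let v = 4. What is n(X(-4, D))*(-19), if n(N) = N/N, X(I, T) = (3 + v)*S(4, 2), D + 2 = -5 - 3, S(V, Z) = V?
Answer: -19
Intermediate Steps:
D = -10 (D = -2 + (-5 - 3) = -2 - 8 = -10)
X(I, T) = 28 (X(I, T) = (3 + 4)*4 = 7*4 = 28)
n(N) = 1
n(X(-4, D))*(-19) = 1*(-19) = -19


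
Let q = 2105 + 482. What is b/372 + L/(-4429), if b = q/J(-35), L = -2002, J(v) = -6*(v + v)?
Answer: 324250303/691986960 ≈ 0.46858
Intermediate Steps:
J(v) = -12*v
q = 2587
b = 2587/420 (b = 2587/((-12*(-35))) = 2587/420 ≈ 6.1595)
b/372 + L/(-4429) = (2587/420)/372 - 2002/(-4429) = (2587/420)*(1/372) - 2002*(-1/4429) = 2587/156240 + 2002/4429 = 324250303/691986960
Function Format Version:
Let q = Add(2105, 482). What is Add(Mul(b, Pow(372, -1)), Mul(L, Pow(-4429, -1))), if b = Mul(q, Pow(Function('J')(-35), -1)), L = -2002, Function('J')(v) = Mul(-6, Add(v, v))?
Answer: Rational(324250303, 691986960) ≈ 0.46858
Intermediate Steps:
Function('J')(v) = Mul(-12, v) (Function('J')(v) = Mul(-6, Mul(2, v)) = Mul(-12, v))
q = 2587
b = Rational(2587, 420) (b = Mul(2587, Pow(Mul(-12, -35), -1)) = Mul(2587, Pow(420, -1)) = Mul(2587, Rational(1, 420)) = Rational(2587, 420) ≈ 6.1595)
Add(Mul(b, Pow(372, -1)), Mul(L, Pow(-4429, -1))) = Add(Mul(Rational(2587, 420), Pow(372, -1)), Mul(-2002, Pow(-4429, -1))) = Add(Mul(Rational(2587, 420), Rational(1, 372)), Mul(-2002, Rational(-1, 4429))) = Add(Rational(2587, 156240), Rational(2002, 4429)) = Rational(324250303, 691986960)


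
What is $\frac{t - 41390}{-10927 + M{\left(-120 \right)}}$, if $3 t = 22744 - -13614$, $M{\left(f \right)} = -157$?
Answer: $\frac{21953}{8313} \approx 2.6408$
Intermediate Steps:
$t = \frac{36358}{3}$ ($t = \frac{22744 - -13614}{3} = \frac{22744 + 13614}{3} = \frac{1}{3} \cdot 36358 = \frac{36358}{3} \approx 12119.0$)
$\frac{t - 41390}{-10927 + M{\left(-120 \right)}} = \frac{\frac{36358}{3} - 41390}{-10927 - 157} = - \frac{87812}{3 \left(-11084\right)} = \left(- \frac{87812}{3}\right) \left(- \frac{1}{11084}\right) = \frac{21953}{8313}$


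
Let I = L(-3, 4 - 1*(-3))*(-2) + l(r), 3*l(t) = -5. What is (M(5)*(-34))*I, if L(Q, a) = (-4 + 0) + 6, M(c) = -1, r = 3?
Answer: -578/3 ≈ -192.67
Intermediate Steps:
l(t) = -5/3 (l(t) = (⅓)*(-5) = -5/3)
L(Q, a) = 2 (L(Q, a) = -4 + 6 = 2)
I = -17/3 (I = 2*(-2) - 5/3 = -4 - 5/3 = -17/3 ≈ -5.6667)
(M(5)*(-34))*I = -1*(-34)*(-17/3) = 34*(-17/3) = -578/3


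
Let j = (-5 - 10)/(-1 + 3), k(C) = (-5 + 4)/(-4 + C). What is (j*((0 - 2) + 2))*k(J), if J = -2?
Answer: 0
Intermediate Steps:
k(C) = -1/(-4 + C)
j = -15/2 ≈ -7.5000
(j*((0 - 2) + 2))*k(J) = (-15*((0 - 2) + 2)/2)*(-1/(-4 - 2)) = (-15*(-2 + 2)/2)*(-1/(-6)) = (-15/2*0)*(-1*(-⅙)) = 0*(⅙) = 0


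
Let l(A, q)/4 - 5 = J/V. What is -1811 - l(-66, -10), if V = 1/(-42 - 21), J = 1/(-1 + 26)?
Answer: -45523/25 ≈ -1820.9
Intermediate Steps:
J = 1/25 ≈ 0.040000
V = -1/63 (V = 1/(-63) = -1/63 ≈ -0.015873)
l(A, q) = 248/25 (l(A, q) = 20 + 4*(1/(25*(-1/63))) = 20 + 4*((1/25)*(-63)) = 20 + 4*(-63/25) = 20 - 252/25 = 248/25)
-1811 - l(-66, -10) = -1811 - 1*248/25 = -1811 - 248/25 = -45523/25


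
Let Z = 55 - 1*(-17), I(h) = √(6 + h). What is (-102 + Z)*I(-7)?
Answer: -30*I ≈ -30.0*I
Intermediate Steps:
Z = 72 (Z = 55 + 17 = 72)
(-102 + Z)*I(-7) = (-102 + 72)*√(6 - 7) = -30*I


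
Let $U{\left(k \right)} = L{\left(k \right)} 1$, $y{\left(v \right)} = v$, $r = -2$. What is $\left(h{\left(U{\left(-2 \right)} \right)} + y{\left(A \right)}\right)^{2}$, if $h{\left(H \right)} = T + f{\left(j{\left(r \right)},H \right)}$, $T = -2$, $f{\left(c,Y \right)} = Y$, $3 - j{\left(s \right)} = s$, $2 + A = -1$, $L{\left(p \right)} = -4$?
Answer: $81$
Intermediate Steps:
$A = -3$ ($A = -2 - 1 = -3$)
$j{\left(s \right)} = 3 - s$
$U{\left(k \right)} = -4$ ($U{\left(k \right)} = \left(-4\right) 1 = -4$)
$h{\left(H \right)} = -2 + H$
$\left(h{\left(U{\left(-2 \right)} \right)} + y{\left(A \right)}\right)^{2} = \left(\left(-2 - 4\right) - 3\right)^{2} = \left(-6 - 3\right)^{2} = \left(-9\right)^{2} = 81$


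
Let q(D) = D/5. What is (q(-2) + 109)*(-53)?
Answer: -28779/5 ≈ -5755.8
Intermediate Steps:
q(D) = D/5 (q(D) = D*(⅕) = D/5)
(q(-2) + 109)*(-53) = ((⅕)*(-2) + 109)*(-53) = (-⅖ + 109)*(-53) = (543/5)*(-53) = -28779/5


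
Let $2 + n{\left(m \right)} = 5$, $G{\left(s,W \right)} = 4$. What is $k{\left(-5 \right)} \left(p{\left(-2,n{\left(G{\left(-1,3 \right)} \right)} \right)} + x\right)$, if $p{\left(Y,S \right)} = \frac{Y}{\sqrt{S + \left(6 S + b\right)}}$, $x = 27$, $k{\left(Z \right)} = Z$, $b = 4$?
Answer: $-133$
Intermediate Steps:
$n{\left(m \right)} = 3$ ($n{\left(m \right)} = -2 + 5 = 3$)
$p{\left(Y,S \right)} = \frac{Y}{\sqrt{4 + 7 S}}$ ($p{\left(Y,S \right)} = \frac{Y}{\sqrt{S + \left(6 S + 4\right)}} = \frac{Y}{\sqrt{S + \left(4 + 6 S\right)}} = \frac{Y}{\sqrt{4 + 7 S}}$)
$k{\left(-5 \right)} \left(p{\left(-2,n{\left(G{\left(-1,3 \right)} \right)} \right)} + x\right) = - 5 \left(- \frac{2}{\sqrt{4 + 7 \cdot 3}} + 27\right) = - 5 \left(- \frac{2}{\sqrt{4 + 21}} + 27\right) = - 5 \left(- \frac{2}{5} + 27\right) = \left(-5\right) \frac{133}{5} = -133$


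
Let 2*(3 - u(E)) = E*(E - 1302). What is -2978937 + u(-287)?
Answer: -6413911/2 ≈ -3.2070e+6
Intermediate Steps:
u(E) = 3 - E*(-1302 + E)/2 (u(E) = 3 - E*(E - 1302)/2 = 3 - E*(-1302 + E)/2)
-2978937 + u(-287) = -2978937 + (3 + 651*(-287) - ½*(-287)²) = -2978937 + (3 - 186837 - ½*82369) = -2978937 + (3 - 186837 - 82369/2) = -2978937 - 456037/2 = -6413911/2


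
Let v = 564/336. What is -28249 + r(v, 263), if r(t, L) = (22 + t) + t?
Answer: -395131/14 ≈ -28224.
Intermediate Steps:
v = 47/28 (v = 564*(1/336) = 47/28 ≈ 1.6786)
r(t, L) = 22 + 2*t
-28249 + r(v, 263) = -28249 + (22 + 2*(47/28)) = -28249 + (22 + 47/14) = -28249 + 355/14 = -395131/14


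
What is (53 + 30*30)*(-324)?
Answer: -308772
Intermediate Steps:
(53 + 30*30)*(-324) = (53 + 900)*(-324) = 953*(-324) = -308772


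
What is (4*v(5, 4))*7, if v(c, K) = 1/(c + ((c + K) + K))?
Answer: 14/9 ≈ 1.5556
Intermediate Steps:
v(c, K) = 1/(2*K + 2*c) (v(c, K) = 1/(c + ((K + c) + K)) = 1/(c + (c + 2*K)) = 1/(2*K + 2*c))
(4*v(5, 4))*7 = (4*(1/(2*(4 + 5))))*7 = (4*((½)/9))*7 = (4*((½)*(⅑)))*7 = (4*(1/18))*7 = (2/9)*7 = 14/9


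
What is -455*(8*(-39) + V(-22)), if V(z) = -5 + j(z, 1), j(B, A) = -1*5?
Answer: 146510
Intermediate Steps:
j(B, A) = -5
V(z) = -10 (V(z) = -5 - 5 = -10)
-455*(8*(-39) + V(-22)) = -455*(8*(-39) - 10) = -455*(-312 - 10) = -455*(-322) = 146510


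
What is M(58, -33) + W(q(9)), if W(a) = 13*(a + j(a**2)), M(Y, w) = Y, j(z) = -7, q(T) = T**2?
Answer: 1020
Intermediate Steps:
W(a) = -91 + 13*a (W(a) = 13*(a - 7) = 13*(-7 + a) = -91 + 13*a)
M(58, -33) + W(q(9)) = 58 + (-91 + 13*9**2) = 58 + (-91 + 13*81) = 58 + (-91 + 1053) = 58 + 962 = 1020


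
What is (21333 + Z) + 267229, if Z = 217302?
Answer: 505864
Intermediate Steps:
(21333 + Z) + 267229 = (21333 + 217302) + 267229 = 238635 + 267229 = 505864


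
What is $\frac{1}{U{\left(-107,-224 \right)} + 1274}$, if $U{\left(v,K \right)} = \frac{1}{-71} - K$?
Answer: $\frac{71}{106357} \approx 0.00066756$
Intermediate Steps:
$U{\left(v,K \right)} = - \frac{1}{71} - K$
$\frac{1}{U{\left(-107,-224 \right)} + 1274} = \frac{1}{\left(- \frac{1}{71} - -224\right) + 1274} = \frac{1}{\left(- \frac{1}{71} + 224\right) + 1274} = \frac{1}{\frac{15903}{71} + 1274} = \frac{1}{\frac{106357}{71}} = \frac{71}{106357}$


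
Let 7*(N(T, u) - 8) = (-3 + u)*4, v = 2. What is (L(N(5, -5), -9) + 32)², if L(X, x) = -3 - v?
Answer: 729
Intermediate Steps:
N(T, u) = 44/7 + 4*u/7 (N(T, u) = 8 + ((-3 + u)*4)/7 = 8 + (-12 + 4*u)/7 = 8 + (-12/7 + 4*u/7) = 44/7 + 4*u/7)
L(X, x) = -5 (L(X, x) = -3 - 1*2 = -3 - 2 = -5)
(L(N(5, -5), -9) + 32)² = (-5 + 32)² = 27² = 729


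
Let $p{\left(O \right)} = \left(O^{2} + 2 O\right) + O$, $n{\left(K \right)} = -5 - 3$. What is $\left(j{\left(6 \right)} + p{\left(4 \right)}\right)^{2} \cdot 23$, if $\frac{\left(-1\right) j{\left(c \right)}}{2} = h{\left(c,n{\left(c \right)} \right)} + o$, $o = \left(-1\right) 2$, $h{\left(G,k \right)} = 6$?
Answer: $9200$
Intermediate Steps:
$n{\left(K \right)} = -8$
$p{\left(O \right)} = O^{2} + 3 O$
$o = -2$
$j{\left(c \right)} = -8$ ($j{\left(c \right)} = - 2 \left(6 - 2\right) = \left(-2\right) 4 = -8$)
$\left(j{\left(6 \right)} + p{\left(4 \right)}\right)^{2} \cdot 23 = \left(-8 + 4 \left(3 + 4\right)\right)^{2} \cdot 23 = \left(-8 + 4 \cdot 7\right)^{2} \cdot 23 = \left(-8 + 28\right)^{2} \cdot 23 = 20^{2} \cdot 23 = 400 \cdot 23 = 9200$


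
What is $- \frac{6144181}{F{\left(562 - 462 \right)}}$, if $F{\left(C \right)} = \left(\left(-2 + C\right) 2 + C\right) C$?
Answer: $- \frac{6144181}{29600} \approx -207.57$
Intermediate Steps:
$F{\left(C \right)} = C \left(-4 + 3 C\right)$ ($F{\left(C \right)} = \left(\left(-4 + 2 C\right) + C\right) C = \left(-4 + 3 C\right) C = C \left(-4 + 3 C\right)$)
$- \frac{6144181}{F{\left(562 - 462 \right)}} = - \frac{6144181}{\left(562 - 462\right) \left(-4 + 3 \left(562 - 462\right)\right)} = - \frac{6144181}{100 \left(-4 + 3 \cdot 100\right)} = - \frac{6144181}{100 \left(-4 + 300\right)} = - \frac{6144181}{100 \cdot 296} = - \frac{6144181}{29600}$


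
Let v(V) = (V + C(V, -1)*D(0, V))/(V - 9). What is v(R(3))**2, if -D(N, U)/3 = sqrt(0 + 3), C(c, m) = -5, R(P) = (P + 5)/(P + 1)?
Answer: 97/7 + 60*sqrt(3)/49 ≈ 15.978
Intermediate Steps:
R(P) = (5 + P)/(1 + P)
D(N, U) = -3*sqrt(3) (D(N, U) = -3*sqrt(0 + 3) = -3*sqrt(3))
v(V) = (V + 15*sqrt(3))/(-9 + V) (v(V) = (V - (-15)*sqrt(3))/(V - 9) = (V + 15*sqrt(3))/(-9 + V))
v(R(3))**2 = (((5 + 3)/(1 + 3) + 15*sqrt(3))/(-9 + (5 + 3)/(1 + 3)))**2 = ((8/4 + 15*sqrt(3))/(-9 + 8/4))**2 = (((1/4)*8 + 15*sqrt(3))/(-9 + (1/4)*8))**2 = ((2 + 15*sqrt(3))/(-9 + 2))**2 = ((2 + 15*sqrt(3))/(-7))**2 = (-(2 + 15*sqrt(3))/7)**2 = (-2/7 - 15*sqrt(3)/7)**2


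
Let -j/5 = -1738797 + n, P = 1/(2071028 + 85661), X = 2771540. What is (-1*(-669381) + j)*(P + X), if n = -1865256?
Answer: 111714552360689894406/2156689 ≈ 5.1799e+13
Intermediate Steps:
P = 1/2156689 ≈ 4.6367e-7
j = 18020265 (j = -5*(-1738797 - 1865256) = -5*(-3604053) = 18020265)
(-1*(-669381) + j)*(P + X) = (-1*(-669381) + 18020265)*(1/2156689 + 2771540) = (669381 + 18020265)*(5977349831061/2156689) = 18689646*(5977349831061/2156689) = 111714552360689894406/2156689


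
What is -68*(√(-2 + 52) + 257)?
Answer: -17476 - 340*√2 ≈ -17957.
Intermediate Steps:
-68*(√(-2 + 52) + 257) = -68*(√50 + 257) = -68*(5*√2 + 257) = -68*(257 + 5*√2) = -17476 - 340*√2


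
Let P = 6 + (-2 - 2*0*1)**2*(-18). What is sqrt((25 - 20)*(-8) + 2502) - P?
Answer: 66 + sqrt(2462) ≈ 115.62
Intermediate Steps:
P = -66 (P = 6 + (-2 + 0*1)**2*(-18) = 6 + (-2 + 0)**2*(-18) = 6 + (-2)**2*(-18) = 6 + 4*(-18) = 6 - 72 = -66)
sqrt((25 - 20)*(-8) + 2502) - P = sqrt((25 - 20)*(-8) + 2502) - 1*(-66) = sqrt(5*(-8) + 2502) + 66 = sqrt(-40 + 2502) + 66 = sqrt(2462) + 66 = 66 + sqrt(2462)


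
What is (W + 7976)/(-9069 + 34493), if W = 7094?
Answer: 7535/12712 ≈ 0.59275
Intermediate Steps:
(W + 7976)/(-9069 + 34493) = (7094 + 7976)/(-9069 + 34493) = 15070/25424 = 15070*(1/25424) = 7535/12712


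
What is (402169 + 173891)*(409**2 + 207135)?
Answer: 215686080960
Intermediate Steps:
(402169 + 173891)*(409**2 + 207135) = 576060*(167281 + 207135) = 576060*374416 = 215686080960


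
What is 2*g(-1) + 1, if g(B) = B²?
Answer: 3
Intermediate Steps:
2*g(-1) + 1 = 2*(-1)² + 1 = 2*1 + 1 = 2 + 1 = 3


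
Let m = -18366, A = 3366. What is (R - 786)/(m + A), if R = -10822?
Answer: 1451/1875 ≈ 0.77387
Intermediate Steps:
(R - 786)/(m + A) = (-10822 - 786)/(-18366 + 3366) = -11608/(-15000) = -11608*(-1/15000) = 1451/1875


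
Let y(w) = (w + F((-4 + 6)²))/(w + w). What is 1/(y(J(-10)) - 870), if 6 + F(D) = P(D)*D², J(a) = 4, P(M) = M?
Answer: -4/3449 ≈ -0.0011598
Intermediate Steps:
F(D) = -6 + D³ (F(D) = -6 + D*D² = -6 + D³)
y(w) = (58 + w)/(2*w) (y(w) = (w + (-6 + ((-4 + 6)²)³))/(w + w) = (w + (-6 + (2²)³))/((2*w)) = (w + (-6 + 4³))*(1/(2*w)) = (w + (-6 + 64))*(1/(2*w)) = (w + 58)*(1/(2*w)) = (58 + w)*(1/(2*w)) = (58 + w)/(2*w))
1/(y(J(-10)) - 870) = 1/((½)*(58 + 4)/4 - 870) = 1/((½)*(¼)*62 - 870) = 1/(31/4 - 870) = 1/(-3449/4) = -4/3449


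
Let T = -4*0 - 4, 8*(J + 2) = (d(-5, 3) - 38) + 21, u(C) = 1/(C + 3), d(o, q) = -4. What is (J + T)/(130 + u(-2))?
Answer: -69/1048 ≈ -0.065840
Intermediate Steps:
u(C) = 1/(3 + C)
J = -37/8 (J = -2 + ((-4 - 38) + 21)/8 = -2 + (-42 + 21)/8 = -2 + (⅛)*(-21) = -2 - 21/8 = -37/8 ≈ -4.6250)
T = -4 (T = 0 - 4 = -4)
(J + T)/(130 + u(-2)) = (-37/8 - 4)/(130 + 1/(3 - 2)) = -69/(8*(130 + 1/1)) = -69/(8*(130 + 1)) = -69/8/131 = -69/8*1/131 = -69/1048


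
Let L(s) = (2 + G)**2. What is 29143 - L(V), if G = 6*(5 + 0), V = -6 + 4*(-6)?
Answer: 28119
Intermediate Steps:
V = -30 (V = -6 - 24 = -30)
G = 30 (G = 6*5 = 30)
L(s) = 1024 (L(s) = (2 + 30)**2 = 32**2 = 1024)
29143 - L(V) = 29143 - 1*1024 = 29143 - 1024 = 28119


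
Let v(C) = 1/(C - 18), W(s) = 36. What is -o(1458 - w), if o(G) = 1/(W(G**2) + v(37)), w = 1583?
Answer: -19/685 ≈ -0.027737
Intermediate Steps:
v(C) = 1/(-18 + C)
o(G) = 19/685 (o(G) = 1/(36 + 1/(-18 + 37)) = 1/(36 + 1/19) = 1/(685/19) = 19/685)
-o(1458 - w) = -1*19/685 = -19/685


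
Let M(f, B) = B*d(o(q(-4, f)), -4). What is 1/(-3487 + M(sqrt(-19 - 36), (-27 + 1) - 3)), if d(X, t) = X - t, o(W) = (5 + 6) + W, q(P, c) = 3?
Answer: -1/4009 ≈ -0.00024944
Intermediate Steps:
o(W) = 11 + W
M(f, B) = 18*B (M(f, B) = B*((11 + 3) - 1*(-4)) = B*(14 + 4) = B*18 = 18*B)
1/(-3487 + M(sqrt(-19 - 36), (-27 + 1) - 3)) = 1/(-3487 + 18*((-27 + 1) - 3)) = 1/(-3487 + 18*(-26 - 3)) = 1/(-3487 + 18*(-29)) = 1/(-3487 - 522) = 1/(-4009) = -1/4009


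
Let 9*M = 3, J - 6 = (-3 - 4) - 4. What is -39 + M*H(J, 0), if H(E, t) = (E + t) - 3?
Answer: -125/3 ≈ -41.667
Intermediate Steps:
J = -5 (J = 6 + ((-3 - 4) - 4) = 6 + (-7 - 4) = 6 - 11 = -5)
M = ⅓ (M = (⅑)*3 = ⅓ ≈ 0.33333)
H(E, t) = -3 + E + t
-39 + M*H(J, 0) = -39 + (-3 - 5 + 0)/3 = -39 + (⅓)*(-8) = -39 - 8/3 = -125/3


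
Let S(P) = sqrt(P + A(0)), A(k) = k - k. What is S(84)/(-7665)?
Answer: -2*sqrt(21)/7665 ≈ -0.0011957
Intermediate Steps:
A(k) = 0
S(P) = sqrt(P) (S(P) = sqrt(P + 0) = sqrt(P))
S(84)/(-7665) = sqrt(84)/(-7665) = (2*sqrt(21))*(-1/7665) = -2*sqrt(21)/7665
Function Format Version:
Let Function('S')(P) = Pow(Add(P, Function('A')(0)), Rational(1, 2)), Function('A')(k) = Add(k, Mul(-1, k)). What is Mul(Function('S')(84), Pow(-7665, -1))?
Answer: Mul(Rational(-2, 7665), Pow(21, Rational(1, 2))) ≈ -0.0011957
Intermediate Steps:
Function('A')(k) = 0
Function('S')(P) = Pow(P, Rational(1, 2)) (Function('S')(P) = Pow(Add(P, 0), Rational(1, 2)) = Pow(P, Rational(1, 2)))
Mul(Function('S')(84), Pow(-7665, -1)) = Mul(Pow(84, Rational(1, 2)), Pow(-7665, -1)) = Mul(Mul(2, Pow(21, Rational(1, 2))), Rational(-1, 7665)) = Mul(Rational(-2, 7665), Pow(21, Rational(1, 2)))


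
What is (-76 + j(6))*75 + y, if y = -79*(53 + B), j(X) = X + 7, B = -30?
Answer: -6542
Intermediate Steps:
j(X) = 7 + X
y = -1817 (y = -79*(53 - 30) = -79*23 = -1817)
(-76 + j(6))*75 + y = (-76 + (7 + 6))*75 - 1817 = (-76 + 13)*75 - 1817 = -63*75 - 1817 = -4725 - 1817 = -6542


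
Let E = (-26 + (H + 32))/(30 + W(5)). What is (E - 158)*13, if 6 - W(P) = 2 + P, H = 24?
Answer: -59176/29 ≈ -2040.6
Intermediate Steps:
W(P) = 4 - P (W(P) = 6 - (2 + P) = 6 + (-2 - P) = 4 - P)
E = 30/29 (E = (-26 + (24 + 32))/(30 + (4 - 1*5)) = (-26 + 56)/(30 + (4 - 5)) = 30/(30 - 1) = 30/29 ≈ 1.0345)
(E - 158)*13 = (30/29 - 158)*13 = -4552/29*13 = -59176/29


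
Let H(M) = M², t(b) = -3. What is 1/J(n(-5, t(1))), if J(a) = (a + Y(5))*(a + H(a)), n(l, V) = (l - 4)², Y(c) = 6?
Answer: 1/577854 ≈ 1.7305e-6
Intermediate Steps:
n(l, V) = (-4 + l)²
J(a) = (6 + a)*(a + a²) (J(a) = (a + 6)*(a + a²) = (6 + a)*(a + a²))
1/J(n(-5, t(1))) = 1/((-4 - 5)²*(6 + ((-4 - 5)²)² + 7*(-4 - 5)²)) = 1/((-9)²*(6 + ((-9)²)² + 7*(-9)²)) = 1/(81*(6 + 81² + 7*81)) = 1/(81*(6 + 6561 + 567)) = 1/(81*7134) = 1/577854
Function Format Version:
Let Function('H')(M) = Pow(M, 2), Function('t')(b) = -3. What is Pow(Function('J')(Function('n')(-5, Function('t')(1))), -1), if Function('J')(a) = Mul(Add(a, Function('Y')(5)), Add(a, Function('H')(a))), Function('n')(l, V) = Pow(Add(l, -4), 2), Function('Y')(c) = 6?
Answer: Rational(1, 577854) ≈ 1.7305e-6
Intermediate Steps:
Function('n')(l, V) = Pow(Add(-4, l), 2)
Function('J')(a) = Mul(Add(6, a), Add(a, Pow(a, 2))) (Function('J')(a) = Mul(Add(a, 6), Add(a, Pow(a, 2))) = Mul(Add(6, a), Add(a, Pow(a, 2))))
Pow(Function('J')(Function('n')(-5, Function('t')(1))), -1) = Pow(Mul(Pow(Add(-4, -5), 2), Add(6, Pow(Pow(Add(-4, -5), 2), 2), Mul(7, Pow(Add(-4, -5), 2)))), -1) = Pow(Mul(Pow(-9, 2), Add(6, Pow(Pow(-9, 2), 2), Mul(7, Pow(-9, 2)))), -1) = Pow(Mul(81, Add(6, Pow(81, 2), Mul(7, 81))), -1) = Pow(Mul(81, Add(6, 6561, 567)), -1) = Pow(Mul(81, 7134), -1) = Pow(577854, -1) = Rational(1, 577854)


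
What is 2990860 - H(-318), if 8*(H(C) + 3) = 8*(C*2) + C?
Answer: 11966155/4 ≈ 2.9915e+6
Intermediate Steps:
H(C) = -3 + 17*C/8 (H(C) = -3 + (8*(C*2) + C)/8 = -3 + (8*(2*C) + C)/8 = -3 + (16*C + C)/8 = -3 + (17*C)/8 = -3 + 17*C/8)
2990860 - H(-318) = 2990860 - (-3 + (17/8)*(-318)) = 2990860 - (-3 - 2703/4) = 2990860 - 1*(-2715/4) = 2990860 + 2715/4 = 11966155/4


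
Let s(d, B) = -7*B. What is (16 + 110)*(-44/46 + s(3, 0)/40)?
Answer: -2772/23 ≈ -120.52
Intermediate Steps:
(16 + 110)*(-44/46 + s(3, 0)/40) = (16 + 110)*(-44/46 - 7*0/40) = 126*(-44*1/46 + 0*(1/40)) = 126*(-22/23 + 0) = 126*(-22/23) = -2772/23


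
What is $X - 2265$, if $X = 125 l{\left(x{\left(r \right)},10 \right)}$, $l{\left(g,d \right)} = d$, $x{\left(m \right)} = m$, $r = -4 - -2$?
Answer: $-1015$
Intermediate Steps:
$r = -2$ ($r = -4 + 2 = -2$)
$X = 1250$ ($X = 125 \cdot 10 = 1250$)
$X - 2265 = 1250 - 2265 = -1015$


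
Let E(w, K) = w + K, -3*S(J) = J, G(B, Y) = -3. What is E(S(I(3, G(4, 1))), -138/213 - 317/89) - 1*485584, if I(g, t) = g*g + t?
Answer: -3068444535/6319 ≈ -4.8559e+5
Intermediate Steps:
I(g, t) = t + g² (I(g, t) = g² + t = t + g²)
S(J) = -J/3
E(w, K) = K + w
E(S(I(3, G(4, 1))), -138/213 - 317/89) - 1*485584 = ((-138/213 - 317/89) - (-3 + 3²)/3) - 1*485584 = ((-138*1/213 - 317*1/89) - (-3 + 9)/3) - 485584 = ((-46/71 - 317/89) - ⅓*6) - 485584 = (-26601/6319 - 2) - 485584 = -39239/6319 - 485584 = -3068444535/6319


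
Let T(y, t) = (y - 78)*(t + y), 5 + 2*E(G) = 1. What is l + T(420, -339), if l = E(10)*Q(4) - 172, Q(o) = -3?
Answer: 27536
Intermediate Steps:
E(G) = -2 (E(G) = -5/2 + (½)*1 = -5/2 + ½ = -2)
T(y, t) = (-78 + y)*(t + y)
l = -166 (l = -2*(-3) - 172 = 6 - 172 = -166)
l + T(420, -339) = -166 + (420² - 78*(-339) - 78*420 - 339*420) = -166 + (176400 + 26442 - 32760 - 142380) = -166 + 27702 = 27536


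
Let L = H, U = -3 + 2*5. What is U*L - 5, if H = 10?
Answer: 65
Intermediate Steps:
U = 7 (U = -3 + 10 = 7)
L = 10
U*L - 5 = 7*10 - 5 = 70 - 5 = 65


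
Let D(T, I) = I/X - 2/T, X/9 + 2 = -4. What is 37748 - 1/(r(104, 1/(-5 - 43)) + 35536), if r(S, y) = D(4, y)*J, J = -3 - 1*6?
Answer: 386375806636/10235663 ≈ 37748.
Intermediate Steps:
X = -54 (X = -18 + 9*(-4) = -18 - 36 = -54)
D(T, I) = -2/T - I/54 (D(T, I) = I/(-54) - 2/T = I*(-1/54) - 2/T = -I/54 - 2/T = -2/T - I/54)
J = -9 (J = -3 - 6 = -9)
r(S, y) = 9/2 + y/6 (r(S, y) = (-2/4 - y/54)*(-9) = (-2*¼ - y/54)*(-9) = (-½ - y/54)*(-9) = 9/2 + y/6)
37748 - 1/(r(104, 1/(-5 - 43)) + 35536) = 37748 - 1/((9/2 + 1/(6*(-5 - 43))) + 35536) = 37748 - 1/((9/2 + (⅙)/(-48)) + 35536) = 37748 - 1/((9/2 + (⅙)*(-1/48)) + 35536) = 37748 - 1/((9/2 - 1/288) + 35536) = 37748 - 1/(1295/288 + 35536) = 37748 - 1/10235663/288 = 37748 - 1*288/10235663 = 37748 - 288/10235663 = 386375806636/10235663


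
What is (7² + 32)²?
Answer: 6561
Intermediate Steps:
(7² + 32)² = (49 + 32)² = 81² = 6561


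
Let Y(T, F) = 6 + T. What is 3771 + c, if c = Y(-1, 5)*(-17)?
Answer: 3686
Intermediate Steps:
c = -85 (c = (6 - 1)*(-17) = 5*(-17) = -85)
3771 + c = 3771 - 85 = 3686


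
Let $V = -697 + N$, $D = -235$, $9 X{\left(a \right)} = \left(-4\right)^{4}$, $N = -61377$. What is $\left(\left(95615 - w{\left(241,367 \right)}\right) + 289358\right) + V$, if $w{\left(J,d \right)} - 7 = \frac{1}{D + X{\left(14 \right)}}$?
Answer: $\frac{600256237}{1859} \approx 3.2289 \cdot 10^{5}$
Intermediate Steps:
$X{\left(a \right)} = \frac{256}{9}$ ($X{\left(a \right)} = \frac{\left(-4\right)^{4}}{9} = \frac{1}{9} \cdot 256 = \frac{256}{9}$)
$w{\left(J,d \right)} = \frac{13004}{1859}$ ($w{\left(J,d \right)} = 7 + \frac{1}{-235 + \frac{256}{9}} = 7 + \frac{1}{- \frac{1859}{9}} = 7 - \frac{9}{1859} = \frac{13004}{1859}$)
$V = -62074$ ($V = -697 - 61377 = -62074$)
$\left(\left(95615 - w{\left(241,367 \right)}\right) + 289358\right) + V = \left(\left(95615 - \frac{13004}{1859}\right) + 289358\right) - 62074 = \left(\frac{177735281}{1859} + 289358\right) - 62074 = \frac{715651803}{1859} - 62074 = \frac{600256237}{1859}$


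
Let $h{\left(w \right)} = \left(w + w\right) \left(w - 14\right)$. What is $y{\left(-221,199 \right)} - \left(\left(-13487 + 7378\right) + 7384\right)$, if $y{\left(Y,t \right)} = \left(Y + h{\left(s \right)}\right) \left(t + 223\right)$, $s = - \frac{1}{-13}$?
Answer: $- \frac{16129517}{169} \approx -95441.0$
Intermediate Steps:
$s = \frac{1}{13}$ ($s = \left(-1\right) \left(- \frac{1}{13}\right) = \frac{1}{13} \approx 0.076923$)
$h{\left(w \right)} = 2 w \left(-14 + w\right)$
$y{\left(Y,t \right)} = \left(223 + t\right) \left(- \frac{362}{169} + Y\right)$ ($y{\left(Y,t \right)} = \left(Y + 2 \cdot \frac{1}{13} \left(-14 + \frac{1}{13}\right)\right) \left(t + 223\right) = \left(Y + 2 \cdot \frac{1}{13} \left(- \frac{181}{13}\right)\right) \left(223 + t\right) = \left(Y - \frac{362}{169}\right) \left(223 + t\right) = \left(- \frac{362}{169} + Y\right) \left(223 + t\right) = \left(223 + t\right) \left(- \frac{362}{169} + Y\right)$)
$y{\left(-221,199 \right)} - \left(\left(-13487 + 7378\right) + 7384\right) = \left(- \frac{80726}{169} + 223 \left(-221\right) - \frac{72038}{169} - 43979\right) - \left(\left(-13487 + 7378\right) + 7384\right) = \left(- \frac{80726}{169} - 49283 - \frac{72038}{169} - 43979\right) - \left(-6109 + 7384\right) = - \frac{15914042}{169} - 1275 = - \frac{16129517}{169}$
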